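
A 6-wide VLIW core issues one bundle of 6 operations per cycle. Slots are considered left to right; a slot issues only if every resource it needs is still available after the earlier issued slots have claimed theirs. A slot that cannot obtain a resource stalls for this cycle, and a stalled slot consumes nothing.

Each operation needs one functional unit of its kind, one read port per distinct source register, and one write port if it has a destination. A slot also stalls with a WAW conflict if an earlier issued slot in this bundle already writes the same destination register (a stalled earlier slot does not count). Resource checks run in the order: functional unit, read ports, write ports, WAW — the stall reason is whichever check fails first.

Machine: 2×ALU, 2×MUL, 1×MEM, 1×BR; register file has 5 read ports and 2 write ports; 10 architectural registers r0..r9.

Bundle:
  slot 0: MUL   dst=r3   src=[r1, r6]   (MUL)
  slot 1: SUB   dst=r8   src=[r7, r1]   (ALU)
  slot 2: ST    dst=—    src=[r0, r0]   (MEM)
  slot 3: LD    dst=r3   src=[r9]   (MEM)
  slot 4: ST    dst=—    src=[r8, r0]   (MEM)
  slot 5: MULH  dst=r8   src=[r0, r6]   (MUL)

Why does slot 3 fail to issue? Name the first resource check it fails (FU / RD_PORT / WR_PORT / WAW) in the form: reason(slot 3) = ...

#0 MUL src=r1,r6 dispatched  <A:2 Mu:1 Ld:1 B:1 rd:3 wr:1>
#1 ALU src=r7,r1 dispatched  <A:1 Mu:1 Ld:1 B:1 rd:1 wr:0>
#2 MEM src=r0,r0 dispatched  <A:1 Mu:1 Ld:0 B:1 rd:0 wr:0>
#3 MEM src=r9 held:FU  <A:1 Mu:1 Ld:0 B:1 rd:0 wr:0>
#4 MEM src=r8,r0 held:FU  <A:1 Mu:1 Ld:0 B:1 rd:0 wr:0>
#5 MUL src=r0,r6 held:RD_PORT  <A:1 Mu:1 Ld:0 B:1 rd:0 wr:0>

reason(slot 3) = FU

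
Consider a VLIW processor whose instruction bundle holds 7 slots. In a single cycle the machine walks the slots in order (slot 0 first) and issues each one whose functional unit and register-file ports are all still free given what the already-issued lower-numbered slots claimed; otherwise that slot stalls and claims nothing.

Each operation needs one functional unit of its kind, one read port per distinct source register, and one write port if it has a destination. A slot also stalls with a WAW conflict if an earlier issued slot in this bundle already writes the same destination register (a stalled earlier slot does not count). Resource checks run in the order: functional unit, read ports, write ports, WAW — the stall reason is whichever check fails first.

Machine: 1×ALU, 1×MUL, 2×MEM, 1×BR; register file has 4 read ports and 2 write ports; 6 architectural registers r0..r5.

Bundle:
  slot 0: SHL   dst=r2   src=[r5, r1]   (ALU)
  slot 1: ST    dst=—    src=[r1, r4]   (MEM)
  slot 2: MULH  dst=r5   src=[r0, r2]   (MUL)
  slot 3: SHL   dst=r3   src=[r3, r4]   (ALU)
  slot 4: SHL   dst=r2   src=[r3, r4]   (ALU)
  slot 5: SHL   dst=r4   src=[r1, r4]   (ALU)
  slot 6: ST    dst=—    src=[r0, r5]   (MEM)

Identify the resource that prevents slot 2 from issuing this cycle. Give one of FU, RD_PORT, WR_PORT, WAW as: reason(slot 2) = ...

reason(slot 2) = RD_PORT

  0. ALU→r2 ⇒ go  {0A/1Mu/2Ld/1B | 2r 1w}
  1. MEM ⇒ go  {0A/1Mu/1Ld/1B | 0r 1w}
  2. MUL→r5 ⇒ no(RD_PORT)  {0A/1Mu/1Ld/1B | 0r 1w}
  3. ALU→r3 ⇒ no(FU)  {0A/1Mu/1Ld/1B | 0r 1w}
  4. ALU→r2 ⇒ no(FU)  {0A/1Mu/1Ld/1B | 0r 1w}
  5. ALU→r4 ⇒ no(FU)  {0A/1Mu/1Ld/1B | 0r 1w}
  6. MEM ⇒ no(RD_PORT)  {0A/1Mu/1Ld/1B | 0r 1w}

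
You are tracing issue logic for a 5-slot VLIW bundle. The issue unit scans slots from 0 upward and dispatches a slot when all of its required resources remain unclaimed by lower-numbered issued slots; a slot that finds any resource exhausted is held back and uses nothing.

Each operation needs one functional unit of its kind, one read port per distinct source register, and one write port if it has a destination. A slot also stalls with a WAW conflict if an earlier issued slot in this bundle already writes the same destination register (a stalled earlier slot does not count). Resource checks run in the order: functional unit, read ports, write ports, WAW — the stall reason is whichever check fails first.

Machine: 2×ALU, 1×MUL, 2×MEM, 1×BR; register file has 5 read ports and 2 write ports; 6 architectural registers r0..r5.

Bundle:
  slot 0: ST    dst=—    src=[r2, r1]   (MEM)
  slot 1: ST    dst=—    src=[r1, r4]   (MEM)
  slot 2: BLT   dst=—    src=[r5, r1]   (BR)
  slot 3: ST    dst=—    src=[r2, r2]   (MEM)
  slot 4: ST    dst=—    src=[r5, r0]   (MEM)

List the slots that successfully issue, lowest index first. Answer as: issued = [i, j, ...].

#0 MEM src=r2,r1 dispatched  <A:2 Mu:1 Ld:1 B:1 rd:3 wr:2>
#1 MEM src=r1,r4 dispatched  <A:2 Mu:1 Ld:0 B:1 rd:1 wr:2>
#2 BR src=r5,r1 held:RD_PORT  <A:2 Mu:1 Ld:0 B:1 rd:1 wr:2>
#3 MEM src=r2,r2 held:FU  <A:2 Mu:1 Ld:0 B:1 rd:1 wr:2>
#4 MEM src=r5,r0 held:FU  <A:2 Mu:1 Ld:0 B:1 rd:1 wr:2>

issued = [0, 1]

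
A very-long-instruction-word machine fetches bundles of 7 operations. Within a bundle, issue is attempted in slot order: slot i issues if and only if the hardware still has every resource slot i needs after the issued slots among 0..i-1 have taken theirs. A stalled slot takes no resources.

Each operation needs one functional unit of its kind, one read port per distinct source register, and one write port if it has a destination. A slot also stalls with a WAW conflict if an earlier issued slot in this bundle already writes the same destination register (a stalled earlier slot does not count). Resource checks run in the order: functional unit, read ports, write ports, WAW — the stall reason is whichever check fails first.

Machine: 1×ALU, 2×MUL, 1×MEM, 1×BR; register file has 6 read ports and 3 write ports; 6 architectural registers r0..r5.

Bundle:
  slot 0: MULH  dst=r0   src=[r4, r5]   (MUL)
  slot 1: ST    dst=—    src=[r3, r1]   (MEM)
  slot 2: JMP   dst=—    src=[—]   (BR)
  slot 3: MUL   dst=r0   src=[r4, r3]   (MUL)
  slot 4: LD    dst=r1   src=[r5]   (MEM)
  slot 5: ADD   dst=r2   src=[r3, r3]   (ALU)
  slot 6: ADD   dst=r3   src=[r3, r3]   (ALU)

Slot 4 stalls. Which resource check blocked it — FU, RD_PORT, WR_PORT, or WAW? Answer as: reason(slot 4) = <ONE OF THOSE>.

reason(slot 4) = FU

(0) want 1×MUL +2rd +1wr — yes → AL1|MU1|ME1|BR1|rd4|wr2
(1) want 1×MEM +2rd +0wr — yes → AL1|MU1|ME0|BR1|rd2|wr2
(2) want 1×BR +0rd +0wr — yes → AL1|MU1|ME0|BR0|rd2|wr2
(3) want 1×MUL +2rd +1wr — WAW → AL1|MU1|ME0|BR0|rd2|wr2
(4) want 1×MEM +1rd +1wr — FU → AL1|MU1|ME0|BR0|rd2|wr2
(5) want 1×ALU +1rd +1wr — yes → AL0|MU1|ME0|BR0|rd1|wr1
(6) want 1×ALU +1rd +1wr — FU → AL0|MU1|ME0|BR0|rd1|wr1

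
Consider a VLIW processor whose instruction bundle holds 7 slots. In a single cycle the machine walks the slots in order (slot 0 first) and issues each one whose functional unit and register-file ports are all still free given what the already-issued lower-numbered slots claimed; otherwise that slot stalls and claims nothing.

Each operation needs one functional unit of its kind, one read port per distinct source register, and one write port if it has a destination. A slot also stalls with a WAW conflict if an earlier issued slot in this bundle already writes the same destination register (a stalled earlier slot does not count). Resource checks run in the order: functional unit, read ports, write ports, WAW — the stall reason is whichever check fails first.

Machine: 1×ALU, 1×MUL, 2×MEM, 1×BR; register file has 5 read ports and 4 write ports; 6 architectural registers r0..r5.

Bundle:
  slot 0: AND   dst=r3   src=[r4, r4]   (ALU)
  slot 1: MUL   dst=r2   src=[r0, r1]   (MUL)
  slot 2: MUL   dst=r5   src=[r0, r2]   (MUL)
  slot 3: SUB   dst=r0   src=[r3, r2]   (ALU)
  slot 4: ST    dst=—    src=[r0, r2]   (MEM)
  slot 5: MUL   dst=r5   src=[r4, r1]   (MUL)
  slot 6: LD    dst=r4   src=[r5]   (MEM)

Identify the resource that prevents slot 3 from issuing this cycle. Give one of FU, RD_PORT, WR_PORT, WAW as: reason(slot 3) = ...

reason(slot 3) = FU

slot 0 (ALU): ISSUE — free A0,Mu1,Ld2,B1 rp4 wp3
slot 1 (MUL): ISSUE — free A0,Mu0,Ld2,B1 rp2 wp2
slot 2 (MUL): stall FU — free A0,Mu0,Ld2,B1 rp2 wp2
slot 3 (ALU): stall FU — free A0,Mu0,Ld2,B1 rp2 wp2
slot 4 (MEM): ISSUE — free A0,Mu0,Ld1,B1 rp0 wp2
slot 5 (MUL): stall FU — free A0,Mu0,Ld1,B1 rp0 wp2
slot 6 (MEM): stall RD_PORT — free A0,Mu0,Ld1,B1 rp0 wp2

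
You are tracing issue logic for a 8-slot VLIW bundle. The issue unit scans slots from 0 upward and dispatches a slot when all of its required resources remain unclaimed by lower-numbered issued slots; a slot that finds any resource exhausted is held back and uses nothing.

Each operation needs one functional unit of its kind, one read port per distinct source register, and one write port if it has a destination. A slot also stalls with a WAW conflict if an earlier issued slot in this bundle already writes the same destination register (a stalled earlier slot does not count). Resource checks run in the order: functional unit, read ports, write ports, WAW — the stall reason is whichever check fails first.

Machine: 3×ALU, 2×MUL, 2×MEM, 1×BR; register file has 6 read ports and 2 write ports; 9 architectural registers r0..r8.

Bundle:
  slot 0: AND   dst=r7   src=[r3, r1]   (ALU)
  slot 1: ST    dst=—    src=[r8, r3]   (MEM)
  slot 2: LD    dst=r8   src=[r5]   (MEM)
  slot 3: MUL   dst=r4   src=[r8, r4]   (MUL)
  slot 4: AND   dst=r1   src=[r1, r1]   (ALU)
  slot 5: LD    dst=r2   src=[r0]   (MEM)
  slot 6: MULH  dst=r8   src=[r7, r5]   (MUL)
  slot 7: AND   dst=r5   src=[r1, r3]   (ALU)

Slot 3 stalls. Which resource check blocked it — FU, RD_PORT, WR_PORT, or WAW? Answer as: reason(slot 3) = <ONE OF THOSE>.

reason(slot 3) = RD_PORT

slot 0 (ALU): ISSUE — free A2,Mu2,Ld2,B1 rp4 wp1
slot 1 (MEM): ISSUE — free A2,Mu2,Ld1,B1 rp2 wp1
slot 2 (MEM): ISSUE — free A2,Mu2,Ld0,B1 rp1 wp0
slot 3 (MUL): stall RD_PORT — free A2,Mu2,Ld0,B1 rp1 wp0
slot 4 (ALU): stall WR_PORT — free A2,Mu2,Ld0,B1 rp1 wp0
slot 5 (MEM): stall FU — free A2,Mu2,Ld0,B1 rp1 wp0
slot 6 (MUL): stall RD_PORT — free A2,Mu2,Ld0,B1 rp1 wp0
slot 7 (ALU): stall RD_PORT — free A2,Mu2,Ld0,B1 rp1 wp0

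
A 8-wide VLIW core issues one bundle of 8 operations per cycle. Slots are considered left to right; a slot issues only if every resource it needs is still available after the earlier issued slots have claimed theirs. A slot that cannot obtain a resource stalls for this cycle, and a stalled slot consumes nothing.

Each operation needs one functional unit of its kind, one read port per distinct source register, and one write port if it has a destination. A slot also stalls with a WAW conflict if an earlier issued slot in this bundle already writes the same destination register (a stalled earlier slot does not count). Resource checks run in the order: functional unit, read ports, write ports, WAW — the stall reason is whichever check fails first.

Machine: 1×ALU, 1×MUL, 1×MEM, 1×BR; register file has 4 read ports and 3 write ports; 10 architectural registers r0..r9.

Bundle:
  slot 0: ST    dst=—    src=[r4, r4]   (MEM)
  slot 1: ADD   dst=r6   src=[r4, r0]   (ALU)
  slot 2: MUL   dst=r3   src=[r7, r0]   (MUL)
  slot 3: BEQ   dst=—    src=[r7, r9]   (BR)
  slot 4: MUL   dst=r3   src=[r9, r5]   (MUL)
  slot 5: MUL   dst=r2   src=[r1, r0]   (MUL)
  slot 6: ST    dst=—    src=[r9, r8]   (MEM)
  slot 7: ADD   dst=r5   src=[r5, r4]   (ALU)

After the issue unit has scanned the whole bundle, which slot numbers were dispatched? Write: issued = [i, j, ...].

issued = [0, 1]

slot 0 (MEM): ISSUE — free A1,Mu1,Ld0,B1 rp3 wp3
slot 1 (ALU): ISSUE — free A0,Mu1,Ld0,B1 rp1 wp2
slot 2 (MUL): stall RD_PORT — free A0,Mu1,Ld0,B1 rp1 wp2
slot 3 (BR): stall RD_PORT — free A0,Mu1,Ld0,B1 rp1 wp2
slot 4 (MUL): stall RD_PORT — free A0,Mu1,Ld0,B1 rp1 wp2
slot 5 (MUL): stall RD_PORT — free A0,Mu1,Ld0,B1 rp1 wp2
slot 6 (MEM): stall FU — free A0,Mu1,Ld0,B1 rp1 wp2
slot 7 (ALU): stall FU — free A0,Mu1,Ld0,B1 rp1 wp2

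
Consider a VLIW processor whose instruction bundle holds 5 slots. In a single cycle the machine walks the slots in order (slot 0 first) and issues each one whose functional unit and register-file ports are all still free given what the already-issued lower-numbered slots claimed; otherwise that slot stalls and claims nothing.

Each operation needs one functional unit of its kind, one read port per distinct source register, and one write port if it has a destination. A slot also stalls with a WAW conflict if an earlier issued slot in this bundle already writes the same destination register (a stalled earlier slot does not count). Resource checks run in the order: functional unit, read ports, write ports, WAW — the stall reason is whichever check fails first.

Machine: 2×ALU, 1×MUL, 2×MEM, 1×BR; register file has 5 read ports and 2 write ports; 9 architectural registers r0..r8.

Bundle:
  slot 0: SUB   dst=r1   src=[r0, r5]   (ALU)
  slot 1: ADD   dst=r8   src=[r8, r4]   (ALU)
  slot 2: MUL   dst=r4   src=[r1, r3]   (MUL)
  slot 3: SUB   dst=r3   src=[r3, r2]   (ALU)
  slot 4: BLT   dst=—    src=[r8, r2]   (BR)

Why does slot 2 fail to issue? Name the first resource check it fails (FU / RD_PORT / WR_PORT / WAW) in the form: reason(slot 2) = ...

reason(slot 2) = RD_PORT

[0] ALU needs rd=2 wr=1: ok; after: ALU=1 MUL=1 MEM=2 BR=1, R=3, W=1
[1] ALU needs rd=2 wr=1: ok; after: ALU=0 MUL=1 MEM=2 BR=1, R=1, W=0
[2] MUL needs rd=2 wr=1: RD_PORT; after: ALU=0 MUL=1 MEM=2 BR=1, R=1, W=0
[3] ALU needs rd=2 wr=1: FU; after: ALU=0 MUL=1 MEM=2 BR=1, R=1, W=0
[4] BR needs rd=2 wr=0: RD_PORT; after: ALU=0 MUL=1 MEM=2 BR=1, R=1, W=0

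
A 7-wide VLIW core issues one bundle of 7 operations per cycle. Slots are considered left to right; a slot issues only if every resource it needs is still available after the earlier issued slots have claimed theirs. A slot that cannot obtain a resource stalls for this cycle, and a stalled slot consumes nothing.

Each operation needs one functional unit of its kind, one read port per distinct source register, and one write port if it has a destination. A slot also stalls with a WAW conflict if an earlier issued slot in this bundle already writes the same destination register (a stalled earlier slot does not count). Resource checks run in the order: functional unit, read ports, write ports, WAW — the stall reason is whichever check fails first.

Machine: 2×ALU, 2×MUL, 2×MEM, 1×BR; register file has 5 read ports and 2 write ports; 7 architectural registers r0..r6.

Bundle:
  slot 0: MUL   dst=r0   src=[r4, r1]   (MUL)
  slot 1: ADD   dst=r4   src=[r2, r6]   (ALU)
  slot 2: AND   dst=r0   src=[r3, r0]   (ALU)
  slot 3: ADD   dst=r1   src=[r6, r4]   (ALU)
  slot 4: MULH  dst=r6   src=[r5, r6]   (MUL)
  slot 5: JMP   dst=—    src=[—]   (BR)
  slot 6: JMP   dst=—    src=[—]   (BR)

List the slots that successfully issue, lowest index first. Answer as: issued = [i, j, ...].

issued = [0, 1, 5]

slot 0 (MUL): ISSUE — free A2,Mu1,Ld2,B1 rp3 wp1
slot 1 (ALU): ISSUE — free A1,Mu1,Ld2,B1 rp1 wp0
slot 2 (ALU): stall RD_PORT — free A1,Mu1,Ld2,B1 rp1 wp0
slot 3 (ALU): stall RD_PORT — free A1,Mu1,Ld2,B1 rp1 wp0
slot 4 (MUL): stall RD_PORT — free A1,Mu1,Ld2,B1 rp1 wp0
slot 5 (BR): ISSUE — free A1,Mu1,Ld2,B0 rp1 wp0
slot 6 (BR): stall FU — free A1,Mu1,Ld2,B0 rp1 wp0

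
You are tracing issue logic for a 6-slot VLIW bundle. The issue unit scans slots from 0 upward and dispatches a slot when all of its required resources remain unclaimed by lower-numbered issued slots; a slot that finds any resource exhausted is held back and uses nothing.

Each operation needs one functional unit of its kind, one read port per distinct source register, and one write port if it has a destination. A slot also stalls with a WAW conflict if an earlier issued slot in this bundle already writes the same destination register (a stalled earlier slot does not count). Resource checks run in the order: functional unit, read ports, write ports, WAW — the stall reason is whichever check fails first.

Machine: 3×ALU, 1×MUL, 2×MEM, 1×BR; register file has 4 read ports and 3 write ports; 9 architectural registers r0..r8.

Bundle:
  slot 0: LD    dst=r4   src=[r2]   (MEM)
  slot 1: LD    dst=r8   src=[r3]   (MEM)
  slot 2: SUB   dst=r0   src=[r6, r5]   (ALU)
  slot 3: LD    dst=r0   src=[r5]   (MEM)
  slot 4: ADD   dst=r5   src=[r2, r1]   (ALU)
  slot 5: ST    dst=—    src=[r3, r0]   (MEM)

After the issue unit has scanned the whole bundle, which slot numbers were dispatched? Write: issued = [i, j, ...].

#0 MEM src=r2 dispatched  <A:3 Mu:1 Ld:1 B:1 rd:3 wr:2>
#1 MEM src=r3 dispatched  <A:3 Mu:1 Ld:0 B:1 rd:2 wr:1>
#2 ALU src=r6,r5 dispatched  <A:2 Mu:1 Ld:0 B:1 rd:0 wr:0>
#3 MEM src=r5 held:FU  <A:2 Mu:1 Ld:0 B:1 rd:0 wr:0>
#4 ALU src=r2,r1 held:RD_PORT  <A:2 Mu:1 Ld:0 B:1 rd:0 wr:0>
#5 MEM src=r3,r0 held:FU  <A:2 Mu:1 Ld:0 B:1 rd:0 wr:0>

issued = [0, 1, 2]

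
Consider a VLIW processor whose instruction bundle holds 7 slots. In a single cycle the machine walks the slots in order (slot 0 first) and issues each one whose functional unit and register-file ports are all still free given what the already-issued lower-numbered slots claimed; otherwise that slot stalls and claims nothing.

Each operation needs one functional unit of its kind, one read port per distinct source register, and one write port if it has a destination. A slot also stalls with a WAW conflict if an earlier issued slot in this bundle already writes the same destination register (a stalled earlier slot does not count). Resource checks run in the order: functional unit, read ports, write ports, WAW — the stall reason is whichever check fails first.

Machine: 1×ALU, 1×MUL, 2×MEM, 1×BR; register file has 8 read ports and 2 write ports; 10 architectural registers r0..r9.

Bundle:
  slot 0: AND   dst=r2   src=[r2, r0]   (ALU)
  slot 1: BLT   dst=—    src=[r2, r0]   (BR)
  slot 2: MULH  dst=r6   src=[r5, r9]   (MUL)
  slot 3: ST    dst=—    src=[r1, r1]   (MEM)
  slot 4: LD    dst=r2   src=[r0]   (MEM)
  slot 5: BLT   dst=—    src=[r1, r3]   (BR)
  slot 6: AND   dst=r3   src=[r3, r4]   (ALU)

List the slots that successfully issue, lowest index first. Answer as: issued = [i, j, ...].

#0 ALU src=r2,r0 dispatched  <A:0 Mu:1 Ld:2 B:1 rd:6 wr:1>
#1 BR src=r2,r0 dispatched  <A:0 Mu:1 Ld:2 B:0 rd:4 wr:1>
#2 MUL src=r5,r9 dispatched  <A:0 Mu:0 Ld:2 B:0 rd:2 wr:0>
#3 MEM src=r1,r1 dispatched  <A:0 Mu:0 Ld:1 B:0 rd:1 wr:0>
#4 MEM src=r0 held:WR_PORT  <A:0 Mu:0 Ld:1 B:0 rd:1 wr:0>
#5 BR src=r1,r3 held:FU  <A:0 Mu:0 Ld:1 B:0 rd:1 wr:0>
#6 ALU src=r3,r4 held:FU  <A:0 Mu:0 Ld:1 B:0 rd:1 wr:0>

issued = [0, 1, 2, 3]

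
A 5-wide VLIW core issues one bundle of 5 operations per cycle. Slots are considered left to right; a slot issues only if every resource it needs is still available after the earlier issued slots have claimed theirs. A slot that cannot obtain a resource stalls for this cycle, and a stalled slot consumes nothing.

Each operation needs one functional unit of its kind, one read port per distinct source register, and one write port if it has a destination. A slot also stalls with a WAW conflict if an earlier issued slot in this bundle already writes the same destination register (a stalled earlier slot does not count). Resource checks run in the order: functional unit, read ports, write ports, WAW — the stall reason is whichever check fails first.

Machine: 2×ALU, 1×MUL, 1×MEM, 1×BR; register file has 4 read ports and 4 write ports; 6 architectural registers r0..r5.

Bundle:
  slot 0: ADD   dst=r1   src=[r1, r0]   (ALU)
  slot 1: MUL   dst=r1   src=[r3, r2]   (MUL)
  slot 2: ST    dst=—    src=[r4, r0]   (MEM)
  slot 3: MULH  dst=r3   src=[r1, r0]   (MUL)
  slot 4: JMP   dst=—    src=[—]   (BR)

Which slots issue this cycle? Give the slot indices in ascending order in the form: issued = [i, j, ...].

(0) want 1×ALU +2rd +1wr — yes → AL1|MU1|ME1|BR1|rd2|wr3
(1) want 1×MUL +2rd +1wr — WAW → AL1|MU1|ME1|BR1|rd2|wr3
(2) want 1×MEM +2rd +0wr — yes → AL1|MU1|ME0|BR1|rd0|wr3
(3) want 1×MUL +2rd +1wr — RD_PORT → AL1|MU1|ME0|BR1|rd0|wr3
(4) want 1×BR +0rd +0wr — yes → AL1|MU1|ME0|BR0|rd0|wr3

issued = [0, 2, 4]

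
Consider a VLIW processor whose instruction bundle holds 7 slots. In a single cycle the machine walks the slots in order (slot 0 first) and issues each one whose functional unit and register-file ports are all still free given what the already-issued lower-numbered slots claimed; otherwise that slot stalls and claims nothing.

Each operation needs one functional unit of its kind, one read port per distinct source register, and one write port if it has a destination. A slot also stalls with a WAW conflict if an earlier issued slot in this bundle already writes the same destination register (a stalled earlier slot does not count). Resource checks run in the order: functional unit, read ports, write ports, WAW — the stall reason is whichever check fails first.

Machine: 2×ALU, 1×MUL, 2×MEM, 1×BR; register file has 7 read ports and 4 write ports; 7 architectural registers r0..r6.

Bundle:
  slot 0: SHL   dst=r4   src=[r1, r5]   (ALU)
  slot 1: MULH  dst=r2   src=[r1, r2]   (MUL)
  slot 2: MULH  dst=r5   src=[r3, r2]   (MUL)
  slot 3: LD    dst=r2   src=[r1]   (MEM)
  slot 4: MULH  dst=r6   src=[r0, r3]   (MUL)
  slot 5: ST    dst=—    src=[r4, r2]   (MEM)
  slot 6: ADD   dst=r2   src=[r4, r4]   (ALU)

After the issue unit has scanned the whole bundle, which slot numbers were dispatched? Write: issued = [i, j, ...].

issued = [0, 1, 5]

slot 0 (ALU): ISSUE — free A1,Mu1,Ld2,B1 rp5 wp3
slot 1 (MUL): ISSUE — free A1,Mu0,Ld2,B1 rp3 wp2
slot 2 (MUL): stall FU — free A1,Mu0,Ld2,B1 rp3 wp2
slot 3 (MEM): stall WAW — free A1,Mu0,Ld2,B1 rp3 wp2
slot 4 (MUL): stall FU — free A1,Mu0,Ld2,B1 rp3 wp2
slot 5 (MEM): ISSUE — free A1,Mu0,Ld1,B1 rp1 wp2
slot 6 (ALU): stall WAW — free A1,Mu0,Ld1,B1 rp1 wp2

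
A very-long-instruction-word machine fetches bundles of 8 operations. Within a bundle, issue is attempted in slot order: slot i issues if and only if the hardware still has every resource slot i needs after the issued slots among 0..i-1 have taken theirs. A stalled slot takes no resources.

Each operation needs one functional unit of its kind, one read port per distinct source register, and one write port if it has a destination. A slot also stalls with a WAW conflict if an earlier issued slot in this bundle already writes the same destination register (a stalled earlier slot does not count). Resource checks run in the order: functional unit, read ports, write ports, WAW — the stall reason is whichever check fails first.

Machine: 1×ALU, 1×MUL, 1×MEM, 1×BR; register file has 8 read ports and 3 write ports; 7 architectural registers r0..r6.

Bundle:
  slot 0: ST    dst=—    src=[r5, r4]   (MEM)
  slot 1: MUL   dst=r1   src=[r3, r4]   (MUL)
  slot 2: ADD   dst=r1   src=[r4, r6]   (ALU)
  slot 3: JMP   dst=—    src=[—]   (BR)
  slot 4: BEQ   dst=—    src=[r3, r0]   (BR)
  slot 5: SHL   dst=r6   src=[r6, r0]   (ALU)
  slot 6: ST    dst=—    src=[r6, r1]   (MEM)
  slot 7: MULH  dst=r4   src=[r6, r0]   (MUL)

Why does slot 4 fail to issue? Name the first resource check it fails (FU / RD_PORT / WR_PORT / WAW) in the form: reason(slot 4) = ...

(0) want 1×MEM +2rd +0wr — yes → AL1|MU1|ME0|BR1|rd6|wr3
(1) want 1×MUL +2rd +1wr — yes → AL1|MU0|ME0|BR1|rd4|wr2
(2) want 1×ALU +2rd +1wr — WAW → AL1|MU0|ME0|BR1|rd4|wr2
(3) want 1×BR +0rd +0wr — yes → AL1|MU0|ME0|BR0|rd4|wr2
(4) want 1×BR +2rd +0wr — FU → AL1|MU0|ME0|BR0|rd4|wr2
(5) want 1×ALU +2rd +1wr — yes → AL0|MU0|ME0|BR0|rd2|wr1
(6) want 1×MEM +2rd +0wr — FU → AL0|MU0|ME0|BR0|rd2|wr1
(7) want 1×MUL +2rd +1wr — FU → AL0|MU0|ME0|BR0|rd2|wr1

reason(slot 4) = FU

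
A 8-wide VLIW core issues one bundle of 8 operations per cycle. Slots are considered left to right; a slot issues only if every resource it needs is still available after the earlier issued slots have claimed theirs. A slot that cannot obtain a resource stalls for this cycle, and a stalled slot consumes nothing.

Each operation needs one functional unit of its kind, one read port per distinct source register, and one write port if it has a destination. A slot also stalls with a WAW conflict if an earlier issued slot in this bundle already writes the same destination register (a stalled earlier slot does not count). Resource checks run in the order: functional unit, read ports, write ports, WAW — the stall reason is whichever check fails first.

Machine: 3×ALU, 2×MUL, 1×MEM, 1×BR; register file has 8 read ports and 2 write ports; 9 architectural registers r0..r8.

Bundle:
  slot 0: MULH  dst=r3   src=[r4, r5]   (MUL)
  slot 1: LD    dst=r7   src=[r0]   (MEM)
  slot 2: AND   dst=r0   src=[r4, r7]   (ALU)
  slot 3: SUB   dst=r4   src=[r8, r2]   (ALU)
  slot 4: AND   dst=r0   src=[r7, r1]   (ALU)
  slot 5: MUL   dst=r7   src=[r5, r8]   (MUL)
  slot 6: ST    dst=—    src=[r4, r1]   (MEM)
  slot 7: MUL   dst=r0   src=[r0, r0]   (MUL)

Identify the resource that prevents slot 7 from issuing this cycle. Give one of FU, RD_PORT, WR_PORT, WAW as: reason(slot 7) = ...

[0] MUL needs rd=2 wr=1: ok; after: ALU=3 MUL=1 MEM=1 BR=1, R=6, W=1
[1] MEM needs rd=1 wr=1: ok; after: ALU=3 MUL=1 MEM=0 BR=1, R=5, W=0
[2] ALU needs rd=2 wr=1: WR_PORT; after: ALU=3 MUL=1 MEM=0 BR=1, R=5, W=0
[3] ALU needs rd=2 wr=1: WR_PORT; after: ALU=3 MUL=1 MEM=0 BR=1, R=5, W=0
[4] ALU needs rd=2 wr=1: WR_PORT; after: ALU=3 MUL=1 MEM=0 BR=1, R=5, W=0
[5] MUL needs rd=2 wr=1: WR_PORT; after: ALU=3 MUL=1 MEM=0 BR=1, R=5, W=0
[6] MEM needs rd=2 wr=0: FU; after: ALU=3 MUL=1 MEM=0 BR=1, R=5, W=0
[7] MUL needs rd=1 wr=1: WR_PORT; after: ALU=3 MUL=1 MEM=0 BR=1, R=5, W=0

reason(slot 7) = WR_PORT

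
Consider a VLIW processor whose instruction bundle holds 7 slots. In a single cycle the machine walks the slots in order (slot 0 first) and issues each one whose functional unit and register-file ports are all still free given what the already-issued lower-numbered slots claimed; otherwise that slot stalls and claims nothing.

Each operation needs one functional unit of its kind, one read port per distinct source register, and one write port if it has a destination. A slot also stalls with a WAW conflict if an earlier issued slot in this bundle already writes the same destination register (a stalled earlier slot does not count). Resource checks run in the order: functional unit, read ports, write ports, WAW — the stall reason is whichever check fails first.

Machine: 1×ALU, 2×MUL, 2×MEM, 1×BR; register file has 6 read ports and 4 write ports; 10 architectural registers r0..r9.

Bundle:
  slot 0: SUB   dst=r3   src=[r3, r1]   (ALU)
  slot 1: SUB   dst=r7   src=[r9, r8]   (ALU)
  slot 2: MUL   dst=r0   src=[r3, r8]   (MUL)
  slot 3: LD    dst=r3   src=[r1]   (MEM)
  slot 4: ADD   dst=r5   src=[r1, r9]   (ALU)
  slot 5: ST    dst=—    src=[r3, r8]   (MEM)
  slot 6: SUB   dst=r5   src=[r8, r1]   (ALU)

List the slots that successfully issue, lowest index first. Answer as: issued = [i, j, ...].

slot 0 (ALU): ISSUE — free A0,Mu2,Ld2,B1 rp4 wp3
slot 1 (ALU): stall FU — free A0,Mu2,Ld2,B1 rp4 wp3
slot 2 (MUL): ISSUE — free A0,Mu1,Ld2,B1 rp2 wp2
slot 3 (MEM): stall WAW — free A0,Mu1,Ld2,B1 rp2 wp2
slot 4 (ALU): stall FU — free A0,Mu1,Ld2,B1 rp2 wp2
slot 5 (MEM): ISSUE — free A0,Mu1,Ld1,B1 rp0 wp2
slot 6 (ALU): stall FU — free A0,Mu1,Ld1,B1 rp0 wp2

issued = [0, 2, 5]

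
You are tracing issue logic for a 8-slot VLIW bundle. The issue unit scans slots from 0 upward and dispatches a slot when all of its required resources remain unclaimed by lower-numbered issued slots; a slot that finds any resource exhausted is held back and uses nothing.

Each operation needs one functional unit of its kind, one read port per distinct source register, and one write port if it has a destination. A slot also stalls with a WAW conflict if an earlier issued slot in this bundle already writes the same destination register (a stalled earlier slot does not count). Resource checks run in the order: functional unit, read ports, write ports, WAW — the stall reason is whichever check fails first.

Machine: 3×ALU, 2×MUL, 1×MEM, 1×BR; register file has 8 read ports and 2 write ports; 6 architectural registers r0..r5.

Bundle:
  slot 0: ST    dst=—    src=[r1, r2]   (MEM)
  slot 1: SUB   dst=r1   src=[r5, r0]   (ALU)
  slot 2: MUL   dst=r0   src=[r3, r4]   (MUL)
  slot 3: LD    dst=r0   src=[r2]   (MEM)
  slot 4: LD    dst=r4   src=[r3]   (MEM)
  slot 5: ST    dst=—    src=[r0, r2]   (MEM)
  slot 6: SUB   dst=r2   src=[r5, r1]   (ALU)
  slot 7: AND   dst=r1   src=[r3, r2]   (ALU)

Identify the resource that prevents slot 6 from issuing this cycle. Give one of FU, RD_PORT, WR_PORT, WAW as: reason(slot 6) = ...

  0. MEM ⇒ go  {3A/2Mu/0Ld/1B | 6r 2w}
  1. ALU→r1 ⇒ go  {2A/2Mu/0Ld/1B | 4r 1w}
  2. MUL→r0 ⇒ go  {2A/1Mu/0Ld/1B | 2r 0w}
  3. MEM→r0 ⇒ no(FU)  {2A/1Mu/0Ld/1B | 2r 0w}
  4. MEM→r4 ⇒ no(FU)  {2A/1Mu/0Ld/1B | 2r 0w}
  5. MEM ⇒ no(FU)  {2A/1Mu/0Ld/1B | 2r 0w}
  6. ALU→r2 ⇒ no(WR_PORT)  {2A/1Mu/0Ld/1B | 2r 0w}
  7. ALU→r1 ⇒ no(WR_PORT)  {2A/1Mu/0Ld/1B | 2r 0w}

reason(slot 6) = WR_PORT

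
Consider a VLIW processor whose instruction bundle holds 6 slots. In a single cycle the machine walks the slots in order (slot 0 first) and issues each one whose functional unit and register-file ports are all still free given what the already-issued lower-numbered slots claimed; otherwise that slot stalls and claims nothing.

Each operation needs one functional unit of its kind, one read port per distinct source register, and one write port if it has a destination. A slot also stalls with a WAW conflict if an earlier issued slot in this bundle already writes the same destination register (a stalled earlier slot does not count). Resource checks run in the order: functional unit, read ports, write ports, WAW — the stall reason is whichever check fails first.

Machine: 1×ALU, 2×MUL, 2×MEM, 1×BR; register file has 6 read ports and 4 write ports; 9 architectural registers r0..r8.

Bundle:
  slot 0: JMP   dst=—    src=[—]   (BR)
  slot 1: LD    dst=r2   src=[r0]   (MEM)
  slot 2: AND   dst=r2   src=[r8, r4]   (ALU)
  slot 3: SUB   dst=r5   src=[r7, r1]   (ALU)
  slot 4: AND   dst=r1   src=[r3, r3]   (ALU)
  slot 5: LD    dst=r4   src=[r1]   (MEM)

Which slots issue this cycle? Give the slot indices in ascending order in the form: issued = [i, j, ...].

  0. BR ⇒ go  {1A/2Mu/2Ld/0B | 6r 4w}
  1. MEM→r2 ⇒ go  {1A/2Mu/1Ld/0B | 5r 3w}
  2. ALU→r2 ⇒ no(WAW)  {1A/2Mu/1Ld/0B | 5r 3w}
  3. ALU→r5 ⇒ go  {0A/2Mu/1Ld/0B | 3r 2w}
  4. ALU→r1 ⇒ no(FU)  {0A/2Mu/1Ld/0B | 3r 2w}
  5. MEM→r4 ⇒ go  {0A/2Mu/0Ld/0B | 2r 1w}

issued = [0, 1, 3, 5]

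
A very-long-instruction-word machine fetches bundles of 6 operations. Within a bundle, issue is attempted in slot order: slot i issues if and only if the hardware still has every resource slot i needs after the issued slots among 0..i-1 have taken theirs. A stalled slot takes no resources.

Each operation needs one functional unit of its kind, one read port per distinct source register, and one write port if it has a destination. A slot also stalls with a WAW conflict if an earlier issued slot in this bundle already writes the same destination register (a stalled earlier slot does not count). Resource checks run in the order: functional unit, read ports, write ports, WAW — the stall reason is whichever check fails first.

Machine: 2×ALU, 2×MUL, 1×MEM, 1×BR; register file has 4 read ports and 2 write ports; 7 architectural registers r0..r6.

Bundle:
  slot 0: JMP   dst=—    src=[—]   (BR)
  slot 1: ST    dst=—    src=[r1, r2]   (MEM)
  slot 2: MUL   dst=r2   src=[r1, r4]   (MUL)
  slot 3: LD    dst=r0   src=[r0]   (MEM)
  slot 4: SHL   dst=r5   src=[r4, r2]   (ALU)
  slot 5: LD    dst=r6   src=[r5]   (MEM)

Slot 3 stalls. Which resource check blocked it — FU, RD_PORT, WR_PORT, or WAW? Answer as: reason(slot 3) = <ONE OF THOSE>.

reason(slot 3) = FU

(0) want 1×BR +0rd +0wr — yes → AL2|MU2|ME1|BR0|rd4|wr2
(1) want 1×MEM +2rd +0wr — yes → AL2|MU2|ME0|BR0|rd2|wr2
(2) want 1×MUL +2rd +1wr — yes → AL2|MU1|ME0|BR0|rd0|wr1
(3) want 1×MEM +1rd +1wr — FU → AL2|MU1|ME0|BR0|rd0|wr1
(4) want 1×ALU +2rd +1wr — RD_PORT → AL2|MU1|ME0|BR0|rd0|wr1
(5) want 1×MEM +1rd +1wr — FU → AL2|MU1|ME0|BR0|rd0|wr1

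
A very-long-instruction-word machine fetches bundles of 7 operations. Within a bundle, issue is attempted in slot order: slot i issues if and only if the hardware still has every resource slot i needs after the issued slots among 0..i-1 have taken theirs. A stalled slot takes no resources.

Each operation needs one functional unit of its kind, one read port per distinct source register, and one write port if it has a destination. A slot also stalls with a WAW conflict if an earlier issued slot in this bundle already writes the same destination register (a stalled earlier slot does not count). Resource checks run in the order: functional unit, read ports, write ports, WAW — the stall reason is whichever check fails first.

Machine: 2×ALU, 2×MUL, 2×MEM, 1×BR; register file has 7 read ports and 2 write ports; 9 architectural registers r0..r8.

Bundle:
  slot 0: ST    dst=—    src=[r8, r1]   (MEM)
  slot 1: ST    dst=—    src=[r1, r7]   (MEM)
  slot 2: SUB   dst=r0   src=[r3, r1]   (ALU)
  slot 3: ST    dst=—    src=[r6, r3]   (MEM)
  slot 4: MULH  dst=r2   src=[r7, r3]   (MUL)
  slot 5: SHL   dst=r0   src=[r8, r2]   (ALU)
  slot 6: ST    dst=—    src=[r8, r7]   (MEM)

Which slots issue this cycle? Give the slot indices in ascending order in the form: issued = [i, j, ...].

[0] MEM needs rd=2 wr=0: ok; after: ALU=2 MUL=2 MEM=1 BR=1, R=5, W=2
[1] MEM needs rd=2 wr=0: ok; after: ALU=2 MUL=2 MEM=0 BR=1, R=3, W=2
[2] ALU needs rd=2 wr=1: ok; after: ALU=1 MUL=2 MEM=0 BR=1, R=1, W=1
[3] MEM needs rd=2 wr=0: FU; after: ALU=1 MUL=2 MEM=0 BR=1, R=1, W=1
[4] MUL needs rd=2 wr=1: RD_PORT; after: ALU=1 MUL=2 MEM=0 BR=1, R=1, W=1
[5] ALU needs rd=2 wr=1: RD_PORT; after: ALU=1 MUL=2 MEM=0 BR=1, R=1, W=1
[6] MEM needs rd=2 wr=0: FU; after: ALU=1 MUL=2 MEM=0 BR=1, R=1, W=1

issued = [0, 1, 2]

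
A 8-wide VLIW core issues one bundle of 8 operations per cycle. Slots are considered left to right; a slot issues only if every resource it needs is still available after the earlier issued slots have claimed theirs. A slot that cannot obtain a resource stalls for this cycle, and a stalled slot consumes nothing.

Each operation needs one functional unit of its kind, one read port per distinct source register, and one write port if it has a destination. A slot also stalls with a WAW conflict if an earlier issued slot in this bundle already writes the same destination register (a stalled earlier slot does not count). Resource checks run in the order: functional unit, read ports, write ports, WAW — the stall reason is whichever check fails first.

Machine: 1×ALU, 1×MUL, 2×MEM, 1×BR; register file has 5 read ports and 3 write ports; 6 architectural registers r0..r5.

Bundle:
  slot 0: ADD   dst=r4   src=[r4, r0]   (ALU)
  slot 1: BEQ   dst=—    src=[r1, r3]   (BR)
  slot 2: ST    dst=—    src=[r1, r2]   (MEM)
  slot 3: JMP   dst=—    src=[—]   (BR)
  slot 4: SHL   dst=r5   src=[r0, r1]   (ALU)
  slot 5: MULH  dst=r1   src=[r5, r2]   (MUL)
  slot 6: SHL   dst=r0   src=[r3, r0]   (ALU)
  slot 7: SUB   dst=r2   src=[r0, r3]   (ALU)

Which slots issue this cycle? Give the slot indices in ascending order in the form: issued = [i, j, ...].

slot 0 (ALU): ISSUE — free A0,Mu1,Ld2,B1 rp3 wp2
slot 1 (BR): ISSUE — free A0,Mu1,Ld2,B0 rp1 wp2
slot 2 (MEM): stall RD_PORT — free A0,Mu1,Ld2,B0 rp1 wp2
slot 3 (BR): stall FU — free A0,Mu1,Ld2,B0 rp1 wp2
slot 4 (ALU): stall FU — free A0,Mu1,Ld2,B0 rp1 wp2
slot 5 (MUL): stall RD_PORT — free A0,Mu1,Ld2,B0 rp1 wp2
slot 6 (ALU): stall FU — free A0,Mu1,Ld2,B0 rp1 wp2
slot 7 (ALU): stall FU — free A0,Mu1,Ld2,B0 rp1 wp2

issued = [0, 1]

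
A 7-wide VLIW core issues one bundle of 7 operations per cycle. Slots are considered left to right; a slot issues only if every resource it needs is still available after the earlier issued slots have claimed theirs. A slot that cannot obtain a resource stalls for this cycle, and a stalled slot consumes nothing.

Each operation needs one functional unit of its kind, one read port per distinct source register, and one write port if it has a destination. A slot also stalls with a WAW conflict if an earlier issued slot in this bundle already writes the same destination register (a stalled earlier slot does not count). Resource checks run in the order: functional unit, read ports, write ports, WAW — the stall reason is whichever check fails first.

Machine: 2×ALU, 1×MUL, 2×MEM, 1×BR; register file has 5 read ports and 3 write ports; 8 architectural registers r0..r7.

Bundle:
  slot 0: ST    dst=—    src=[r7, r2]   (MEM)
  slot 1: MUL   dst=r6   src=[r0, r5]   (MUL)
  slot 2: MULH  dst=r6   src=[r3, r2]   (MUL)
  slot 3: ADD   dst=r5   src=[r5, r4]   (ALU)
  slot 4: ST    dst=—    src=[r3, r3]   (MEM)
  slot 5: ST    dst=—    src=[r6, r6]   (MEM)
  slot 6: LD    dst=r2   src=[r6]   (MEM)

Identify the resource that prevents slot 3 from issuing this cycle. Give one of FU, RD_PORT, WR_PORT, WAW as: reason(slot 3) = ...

(0) want 1×MEM +2rd +0wr — yes → AL2|MU1|ME1|BR1|rd3|wr3
(1) want 1×MUL +2rd +1wr — yes → AL2|MU0|ME1|BR1|rd1|wr2
(2) want 1×MUL +2rd +1wr — FU → AL2|MU0|ME1|BR1|rd1|wr2
(3) want 1×ALU +2rd +1wr — RD_PORT → AL2|MU0|ME1|BR1|rd1|wr2
(4) want 1×MEM +1rd +0wr — yes → AL2|MU0|ME0|BR1|rd0|wr2
(5) want 1×MEM +1rd +0wr — FU → AL2|MU0|ME0|BR1|rd0|wr2
(6) want 1×MEM +1rd +1wr — FU → AL2|MU0|ME0|BR1|rd0|wr2

reason(slot 3) = RD_PORT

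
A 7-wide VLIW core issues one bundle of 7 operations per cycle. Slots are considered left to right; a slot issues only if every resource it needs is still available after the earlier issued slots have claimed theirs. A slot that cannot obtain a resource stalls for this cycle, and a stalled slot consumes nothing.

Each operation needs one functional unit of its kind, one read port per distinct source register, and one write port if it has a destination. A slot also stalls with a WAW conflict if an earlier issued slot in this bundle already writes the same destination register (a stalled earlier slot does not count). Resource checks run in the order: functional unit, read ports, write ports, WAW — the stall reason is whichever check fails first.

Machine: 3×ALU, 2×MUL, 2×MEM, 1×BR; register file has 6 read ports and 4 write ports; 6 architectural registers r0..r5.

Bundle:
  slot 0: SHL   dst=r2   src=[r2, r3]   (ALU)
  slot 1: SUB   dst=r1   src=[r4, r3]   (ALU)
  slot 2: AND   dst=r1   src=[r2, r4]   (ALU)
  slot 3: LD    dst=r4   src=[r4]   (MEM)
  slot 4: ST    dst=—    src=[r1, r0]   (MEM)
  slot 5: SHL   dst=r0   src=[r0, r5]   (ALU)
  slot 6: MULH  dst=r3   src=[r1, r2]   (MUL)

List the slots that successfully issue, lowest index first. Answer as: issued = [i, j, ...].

  0. ALU→r2 ⇒ go  {2A/2Mu/2Ld/1B | 4r 3w}
  1. ALU→r1 ⇒ go  {1A/2Mu/2Ld/1B | 2r 2w}
  2. ALU→r1 ⇒ no(WAW)  {1A/2Mu/2Ld/1B | 2r 2w}
  3. MEM→r4 ⇒ go  {1A/2Mu/1Ld/1B | 1r 1w}
  4. MEM ⇒ no(RD_PORT)  {1A/2Mu/1Ld/1B | 1r 1w}
  5. ALU→r0 ⇒ no(RD_PORT)  {1A/2Mu/1Ld/1B | 1r 1w}
  6. MUL→r3 ⇒ no(RD_PORT)  {1A/2Mu/1Ld/1B | 1r 1w}

issued = [0, 1, 3]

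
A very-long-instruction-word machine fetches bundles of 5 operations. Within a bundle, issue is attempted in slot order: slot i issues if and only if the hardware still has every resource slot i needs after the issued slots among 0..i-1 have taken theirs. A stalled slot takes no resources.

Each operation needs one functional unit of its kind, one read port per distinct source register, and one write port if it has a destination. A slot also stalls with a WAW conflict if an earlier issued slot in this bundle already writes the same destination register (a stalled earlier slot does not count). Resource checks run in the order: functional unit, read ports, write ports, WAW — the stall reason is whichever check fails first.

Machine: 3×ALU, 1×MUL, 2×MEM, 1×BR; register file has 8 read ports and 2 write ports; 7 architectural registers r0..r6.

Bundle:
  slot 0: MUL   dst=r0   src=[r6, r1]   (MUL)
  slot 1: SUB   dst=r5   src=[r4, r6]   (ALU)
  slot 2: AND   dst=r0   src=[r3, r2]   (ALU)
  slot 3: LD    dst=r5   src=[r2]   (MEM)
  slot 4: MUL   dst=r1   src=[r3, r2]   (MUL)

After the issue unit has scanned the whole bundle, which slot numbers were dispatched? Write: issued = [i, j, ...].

issued = [0, 1]

slot 0 (MUL): ISSUE — free A3,Mu0,Ld2,B1 rp6 wp1
slot 1 (ALU): ISSUE — free A2,Mu0,Ld2,B1 rp4 wp0
slot 2 (ALU): stall WR_PORT — free A2,Mu0,Ld2,B1 rp4 wp0
slot 3 (MEM): stall WR_PORT — free A2,Mu0,Ld2,B1 rp4 wp0
slot 4 (MUL): stall FU — free A2,Mu0,Ld2,B1 rp4 wp0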